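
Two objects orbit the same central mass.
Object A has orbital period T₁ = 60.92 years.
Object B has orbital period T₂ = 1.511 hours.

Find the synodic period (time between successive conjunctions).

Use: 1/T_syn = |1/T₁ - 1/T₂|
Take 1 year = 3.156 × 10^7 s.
T₁ = 60.92 years = 1.92264 × 10^9 s
T₂ = 1.511 hours = 5439.6 s
1/T₁ = 5.20119 × 10^-10 s⁻¹
1/T₂ = 0.000183837 s⁻¹
|1/T₁ − 1/T₂| = 0.000183837 s⁻¹
T_syn = 1 / |1/T₁ − 1/T₂| = 5439.62 s ≈ 1.511 hours

Final answer: T_syn = 1.511 hours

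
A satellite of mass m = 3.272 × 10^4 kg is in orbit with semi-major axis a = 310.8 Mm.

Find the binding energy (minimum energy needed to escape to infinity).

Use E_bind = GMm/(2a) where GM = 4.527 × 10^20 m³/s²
a = 310.8 Mm = 3.108 × 10^8 m
GM = 4.527 × 10^20 m³/s²
m = 3.272 × 10^4 kg
GMm = 4.527 × 10^20 × 32720 = 1.48123 × 10^25 m³·kg/s²
2a = 6.216 × 10^8 m
E_bind = GMm/(2a) = 2.38294 × 10^16 J ≈ 23.83 PJ

Final answer: 23.83 PJ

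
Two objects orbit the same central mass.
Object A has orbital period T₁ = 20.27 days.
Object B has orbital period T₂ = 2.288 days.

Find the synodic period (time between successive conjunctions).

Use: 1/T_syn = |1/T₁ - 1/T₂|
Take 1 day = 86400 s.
T₁ = 20.27 days = 1.75133 × 10^6 s
T₂ = 2.288 days = 197683 s
1/T₁ = 5.70995 × 10^-7 s⁻¹
1/T₂ = 5.0586 × 10^-6 s⁻¹
|1/T₁ − 1/T₂| = 4.4876 × 10^-6 s⁻¹
T_syn = 1 / |1/T₁ − 1/T₂| = 222836 s ≈ 2.579 days

Final answer: T_syn = 2.579 days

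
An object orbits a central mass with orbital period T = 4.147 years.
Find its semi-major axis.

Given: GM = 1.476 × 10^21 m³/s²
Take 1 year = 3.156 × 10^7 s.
T = 4.147 years = 1.30879 × 10^8 s
GM = 1.476 × 10^21 m³/s²
Kepler's third law: a³ = GM T² / (4π²)
T² = 1.71294 × 10^16 s²
a³ = (1.476 × 10^21) × (1.71294 × 10^16) / (4π²) = 6.40426 × 10^35 m³
a = (a³)^(1/3) = 8.61965 × 10^11 m ≈ 862 Gm

Final answer: 862 Gm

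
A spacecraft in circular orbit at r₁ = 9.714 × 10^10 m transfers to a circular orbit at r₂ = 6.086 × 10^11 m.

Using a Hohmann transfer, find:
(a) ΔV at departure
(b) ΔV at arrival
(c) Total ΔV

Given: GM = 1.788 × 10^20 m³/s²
r₁ = 9.714 × 10^10 m
r₂ = 6.086 × 10^11 m
GM = 1.788 × 10^20 m³/s²
Transfer ellipse: a_t = (r₁ + r₂)/2 = 3.5287 × 10^11 m
Circular speed at r₁: v₁ = √(GM/r₁) = 42902.7 m/s
Transfer speed at r₁ (periapsis): v₁ₜ = √(GM(2/r₁ − 1/a_t)) = 56343.4 m/s
(a) ΔV₁ = v₁ₜ − v₁ = 13440.7 m/s ≈ 13.44 km/s
Circular speed at r₂: v₂ = √(GM/r₂) = 17140.3 m/s
Transfer speed at r₂ (apoapsis): v₂ₜ = √(GM(2/r₂ − 1/a_t)) = 8993.1 m/s
(b) ΔV₂ = v₂ − v₂ₜ = 8147.17 m/s ≈ 8.147 km/s
(c) ΔV_total = ΔV₁ + ΔV₂ = 21587.9 m/s ≈ 21.59 km/s

Final answer:
(a) ΔV₁ = 13.44 km/s
(b) ΔV₂ = 8.147 km/s
(c) ΔV_total = 21.59 km/s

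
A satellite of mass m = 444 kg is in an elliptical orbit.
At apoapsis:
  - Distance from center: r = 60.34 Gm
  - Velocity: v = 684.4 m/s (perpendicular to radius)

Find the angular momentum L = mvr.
r = 60.34 Gm = 6.034 × 10^10 m
v = 684.4 m/s
vr = 684.4 × 6.034 × 10^10 = 4.12967 × 10^13 m²/s
L = m × vr = 444 × 4.12967 × 10^13 = 1.83357 × 10^16 kg·m²/s ≈ 1.834 × 10^16 kg·m²/s

Final answer: L = 1.834 × 10^16 kg·m²/s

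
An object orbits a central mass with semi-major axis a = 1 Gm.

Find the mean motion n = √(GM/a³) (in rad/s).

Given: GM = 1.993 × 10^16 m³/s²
a = 1 Gm = 1 × 10^9 m
GM = 1.993 × 10^16 m³/s²
a³ = 1 × 10^27 m³
GM/a³ = (1.993 × 10^16) / (1 × 10^27) = 1.993 × 10^-11 s⁻²
n = √(GM/a³) = 4.4643 × 10^-6 rad/s ≈ 4.464 × 10^-6 rad/s

Final answer: n = 4.464 × 10^-6 rad/s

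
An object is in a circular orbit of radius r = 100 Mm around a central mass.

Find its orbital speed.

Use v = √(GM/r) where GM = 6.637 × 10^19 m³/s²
r = 100 Mm = 1 × 10^8 m
GM = 6.637 × 10^19 m³/s²
GM/r = (6.637 × 10^19) / (1 × 10^8) = 6.637 × 10^11 m²/s²
v = √(GM/r) = 814678 m/s ≈ 814.7 km/s

Final answer: 814.7 km/s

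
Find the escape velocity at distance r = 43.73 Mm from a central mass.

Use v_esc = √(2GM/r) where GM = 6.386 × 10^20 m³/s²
r = 43.73 Mm = 4.373 × 10^7 m
GM = 6.386 × 10^20 m³/s²
2GM/r = 2 × (6.386 × 10^20) / (4.373 × 10^7) = 2.92065 × 10^13 m²/s²
v_esc = √(2GM/r) = 5.4043 × 10^6 m/s ≈ 5404 km/s

Final answer: 5404 km/s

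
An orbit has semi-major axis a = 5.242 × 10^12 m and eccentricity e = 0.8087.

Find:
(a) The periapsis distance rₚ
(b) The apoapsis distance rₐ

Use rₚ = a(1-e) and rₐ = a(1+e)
a = 5.242 × 10^12 m
e = 0.8087:  1 − e = 0.1913,  1 + e = 1.8087
(a) rₚ = a(1 − e) = 5.242 × 10^12 m × 0.1913 = 1.00279 × 10^12 m ≈ 1.003 × 10^12 m
(b) rₐ = a(1 + e) = 5.242 × 10^12 m × 1.8087 = 9.48121 × 10^12 m ≈ 9.481 × 10^12 m

Final answer:
(a) rₚ = 1.003 × 10^12 m
(b) rₐ = 9.481 × 10^12 m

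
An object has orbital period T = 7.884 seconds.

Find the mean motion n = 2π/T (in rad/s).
T = 7.884 seconds
n = 2π / 7.884 s = 0.796954 rad/s ≈ 0.797 rad/s

Final answer: n = 0.797 rad/s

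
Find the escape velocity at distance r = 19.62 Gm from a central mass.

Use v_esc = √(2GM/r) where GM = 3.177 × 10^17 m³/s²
r = 19.62 Gm = 1.962 × 10^10 m
GM = 3.177 × 10^17 m³/s²
2GM/r = 2 × (3.177 × 10^17) / (1.962 × 10^10) = 3.23853 × 10^7 m²/s²
v_esc = √(2GM/r) = 5690.81 m/s ≈ 5.691 km/s

Final answer: 5.691 km/s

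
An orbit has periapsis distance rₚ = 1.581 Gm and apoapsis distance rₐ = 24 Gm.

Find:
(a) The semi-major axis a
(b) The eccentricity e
rₚ = 1.581 Gm = 1.581 × 10^9 m
rₐ = 24 Gm = 2.4 × 10^10 m
(a) a = (rₚ + rₐ)/2 = 1.27905 × 10^10 m ≈ 12.79 Gm
(b) e = (rₐ − rₚ)/(rₐ + rₚ) = (2.2419 × 10^10) / (2.5581 × 10^10) = 0.876393

Final answer:
(a) a = 12.79 Gm
(b) e = 0.8764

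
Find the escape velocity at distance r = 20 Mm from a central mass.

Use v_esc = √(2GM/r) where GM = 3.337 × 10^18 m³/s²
r = 20 Mm = 2 × 10^7 m
GM = 3.337 × 10^18 m³/s²
2GM/r = 2 × (3.337 × 10^18) / (2 × 10^7) = 3.337 × 10^11 m²/s²
v_esc = √(2GM/r) = 577668 m/s ≈ 577.7 km/s

Final answer: 577.7 km/s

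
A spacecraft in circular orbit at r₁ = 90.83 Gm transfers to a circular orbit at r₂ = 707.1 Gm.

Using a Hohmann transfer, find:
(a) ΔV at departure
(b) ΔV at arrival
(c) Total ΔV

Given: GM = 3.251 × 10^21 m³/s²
r₁ = 90.83 Gm = 9.083 × 10^10 m
r₂ = 707.1 Gm = 7.071 × 10^11 m
GM = 3.251 × 10^21 m³/s²
Transfer ellipse: a_t = (r₁ + r₂)/2 = 3.98965 × 10^11 m
Circular speed at r₁: v₁ = √(GM/r₁) = 189188 m/s
Transfer speed at r₁ (periapsis): v₁ₜ = √(GM(2/r₁ − 1/a_t)) = 251864 m/s
(a) ΔV₁ = v₁ₜ − v₁ = 62676.3 m/s ≈ 62.68 km/s
Circular speed at r₂: v₂ = √(GM/r₂) = 67806 m/s
Transfer speed at r₂ (apoapsis): v₂ₜ = √(GM(2/r₂ − 1/a_t)) = 32353.1 m/s
(b) ΔV₂ = v₂ − v₂ₜ = 35452.9 m/s ≈ 35.45 km/s
(c) ΔV_total = ΔV₁ + ΔV₂ = 98129.3 m/s ≈ 98.13 km/s

Final answer:
(a) ΔV₁ = 62.68 km/s
(b) ΔV₂ = 35.45 km/s
(c) ΔV_total = 98.13 km/s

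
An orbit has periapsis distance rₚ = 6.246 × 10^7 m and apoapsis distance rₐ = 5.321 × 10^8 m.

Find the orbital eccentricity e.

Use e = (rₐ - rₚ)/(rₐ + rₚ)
rₚ = 6.246 × 10^7 m
rₐ = 5.321 × 10^8 m
rₐ − rₚ = 4.6964 × 10^8 m
rₐ + rₚ = 5.9456 × 10^8 m
e = (rₐ − rₚ)/(rₐ + rₚ) = 0.789895

Final answer: e = 0.7899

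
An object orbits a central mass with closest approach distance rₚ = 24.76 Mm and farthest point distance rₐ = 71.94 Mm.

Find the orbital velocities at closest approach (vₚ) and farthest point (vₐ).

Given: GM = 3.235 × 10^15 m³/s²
rₚ = 24.76 Mm = 2.476 × 10^7 m
rₐ = 71.94 Mm = 7.194 × 10^7 m
GM = 3.235 × 10^15 m³/s²
a = (rₚ + rₐ)/2 = 4.835 × 10^7 m
Vis-viva: v² = GM (2/r − 1/a)
vₚ² = 3.235 × 10^15 × (8.07754 × 10^-8 − 2.06825 × 10^-8) = 1.94401 × 10^8 m²/s²
vₚ = 13942.8 m/s ≈ 13.94 km/s
vₐ² = 3.235 × 10^15 × (2.78009 × 10^-8 − 2.06825 × 10^-8) = 2.30281 × 10^7 m²/s²
vₐ = 4798.76 m/s ≈ 4.799 km/s

Final answer: vₚ = 13.94 km/s, vₐ = 4.799 km/s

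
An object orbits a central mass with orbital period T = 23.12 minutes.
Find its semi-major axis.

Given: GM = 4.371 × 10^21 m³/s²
T = 23.12 minutes = 1387.2 s
GM = 4.371 × 10^21 m³/s²
Kepler's third law: a³ = GM T² / (4π²)
T² = 1.92432 × 10^6 s²
a³ = (4.371 × 10^21) × (1.92432 × 10^6) / (4π²) = 2.13059 × 10^26 m³
a = (a³)^(1/3) = 5.97264 × 10^8 m ≈ 597.3 Mm

Final answer: 597.3 Mm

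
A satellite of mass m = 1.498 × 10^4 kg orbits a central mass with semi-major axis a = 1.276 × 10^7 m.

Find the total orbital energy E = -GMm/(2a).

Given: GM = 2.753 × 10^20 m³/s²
a = 1.276 × 10^7 m
GM = 2.753 × 10^20 m³/s²
2a = 2.552 × 10^7 m
GMm = 2.753 × 10^20 × 14980 = 4.12399 × 10^24 m³·kg/s²
E = −GMm/(2a) = -1.61599 × 10^17 J ≈ -161.6 PJ

Final answer: -161.6 PJ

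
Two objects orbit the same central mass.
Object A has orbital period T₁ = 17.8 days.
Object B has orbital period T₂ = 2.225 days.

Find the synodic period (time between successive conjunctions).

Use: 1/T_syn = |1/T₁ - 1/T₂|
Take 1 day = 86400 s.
T₁ = 17.8 days = 1.53792 × 10^6 s
T₂ = 2.225 days = 192240 s
1/T₁ = 6.50229 × 10^-7 s⁻¹
1/T₂ = 5.20183 × 10^-6 s⁻¹
|1/T₁ − 1/T₂| = 4.5516 × 10^-6 s⁻¹
T_syn = 1 / |1/T₁ − 1/T₂| = 219703 s ≈ 2.543 days

Final answer: T_syn = 2.543 days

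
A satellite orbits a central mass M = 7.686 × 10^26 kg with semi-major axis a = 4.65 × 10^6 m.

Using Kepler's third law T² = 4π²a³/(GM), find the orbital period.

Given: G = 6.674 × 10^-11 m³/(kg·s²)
M = 7.686 × 10^26 kg
GM = G × M = 6.674 × 10^-11 × 7.686 × 10^26 = 5.12964 × 10^16 m³/s²
a = 4.65 × 10^6 m
a³ = 1.00545 × 10^20 m³
T = 2π √(a³/GM) = 2π √((1.00545 × 10^20) / (5.12964 × 10^16)) = 2π × 44.2727 s
T = 278.174 s ≈ 4.636 minutes

Final answer: 4.636 minutes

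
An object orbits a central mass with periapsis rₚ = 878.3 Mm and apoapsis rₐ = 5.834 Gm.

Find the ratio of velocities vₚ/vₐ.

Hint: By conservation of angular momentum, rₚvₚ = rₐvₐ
rₚ = 878.3 Mm = 8.783 × 10^8 m
rₐ = 5.834 Gm = 5.834 × 10^9 m
rₚvₚ = rₐvₐ  ⇒  vₚ/vₐ = rₐ/rₚ
vₚ/vₐ = (5.834 × 10^9) / (8.783 × 10^8) = 6.64238

Final answer: vₚ/vₐ = 6.642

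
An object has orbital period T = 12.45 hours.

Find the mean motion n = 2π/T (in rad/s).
T = 12.45 hours = 44820 s
n = 2π / 44820 s = 0.000140187 rad/s ≈ 0.0001402 rad/s

Final answer: n = 0.0001402 rad/s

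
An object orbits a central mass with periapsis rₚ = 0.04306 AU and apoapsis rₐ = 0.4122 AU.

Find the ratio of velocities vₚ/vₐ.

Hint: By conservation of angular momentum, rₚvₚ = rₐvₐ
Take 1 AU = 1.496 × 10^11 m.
rₚ = 0.04306 AU = 6.44178 × 10^9 m
rₐ = 0.4122 AU = 6.16651 × 10^10 m
rₚvₚ = rₐvₐ  ⇒  vₚ/vₐ = rₐ/rₚ
vₚ/vₐ = (6.16651 × 10^10) / (6.44178 × 10^9) = 9.57269

Final answer: vₚ/vₐ = 9.573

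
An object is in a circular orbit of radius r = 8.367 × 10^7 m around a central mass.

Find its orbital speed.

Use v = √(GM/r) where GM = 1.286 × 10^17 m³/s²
r = 8.367 × 10^7 m
GM = 1.286 × 10^17 m³/s²
GM/r = (1.286 × 10^17) / (8.367 × 10^7) = 1.53699 × 10^9 m²/s²
v = √(GM/r) = 39204.5 m/s ≈ 39.2 km/s

Final answer: 39.2 km/s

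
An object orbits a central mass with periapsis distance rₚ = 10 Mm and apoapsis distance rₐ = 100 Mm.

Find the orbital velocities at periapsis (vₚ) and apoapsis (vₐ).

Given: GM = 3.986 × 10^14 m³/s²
rₚ = 10 Mm = 1 × 10^7 m
rₐ = 100 Mm = 1 × 10^8 m
GM = 3.986 × 10^14 m³/s²
a = (rₚ + rₐ)/2 = 5.5 × 10^7 m
Vis-viva: v² = GM (2/r − 1/a)
vₚ² = 3.986 × 10^14 × (2 × 10^-7 − 1.81818 × 10^-8) = 7.24727 × 10^7 m²/s²
vₚ = 8513.09 m/s ≈ 8.513 km/s
vₐ² = 3.986 × 10^14 × (2 × 10^-8 − 1.81818 × 10^-8) = 724727 m²/s²
vₐ = 851.309 m/s ≈ 851.3 m/s

Final answer: vₚ = 8.513 km/s, vₐ = 851.3 m/s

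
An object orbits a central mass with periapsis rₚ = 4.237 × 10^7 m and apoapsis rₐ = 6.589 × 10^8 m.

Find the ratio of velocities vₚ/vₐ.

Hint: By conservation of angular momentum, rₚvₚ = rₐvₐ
rₚ = 4.237 × 10^7 m
rₐ = 6.589 × 10^8 m
rₚvₚ = rₐvₐ  ⇒  vₚ/vₐ = rₐ/rₚ
vₚ/vₐ = (6.589 × 10^8) / (4.237 × 10^7) = 15.5511

Final answer: vₚ/vₐ = 15.55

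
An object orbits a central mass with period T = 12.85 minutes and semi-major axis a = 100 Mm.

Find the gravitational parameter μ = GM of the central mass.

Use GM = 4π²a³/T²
T = 12.85 minutes = 771 s
a = 100 Mm = 1 × 10^8 m
a³ = 1 × 10^24 m³
T² = 594441 s²
GM = 4π² × (1 × 10^24) / 594441 = 6.64127 × 10^19 m³/s²
GM ≈ 6.641 × 10^19 m³/s²

Final answer: GM = 6.641 × 10^19 m³/s²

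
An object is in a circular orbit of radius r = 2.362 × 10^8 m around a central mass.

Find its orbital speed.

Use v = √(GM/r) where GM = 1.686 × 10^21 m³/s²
r = 2.362 × 10^8 m
GM = 1.686 × 10^21 m³/s²
GM/r = (1.686 × 10^21) / (2.362 × 10^8) = 7.13802 × 10^12 m²/s²
v = √(GM/r) = 2.67171 × 10^6 m/s ≈ 2672 km/s

Final answer: 2672 km/s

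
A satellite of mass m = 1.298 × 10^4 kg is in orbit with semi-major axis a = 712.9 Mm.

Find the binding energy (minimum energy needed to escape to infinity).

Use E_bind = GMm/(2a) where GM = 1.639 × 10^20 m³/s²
a = 712.9 Mm = 7.129 × 10^8 m
GM = 1.639 × 10^20 m³/s²
m = 1.298 × 10^4 kg
GMm = 1.639 × 10^20 × 12980 = 2.12742 × 10^24 m³·kg/s²
2a = 1.4258 × 10^9 m
E_bind = GMm/(2a) = 1.49209 × 10^15 J ≈ 1.492 PJ

Final answer: 1.492 PJ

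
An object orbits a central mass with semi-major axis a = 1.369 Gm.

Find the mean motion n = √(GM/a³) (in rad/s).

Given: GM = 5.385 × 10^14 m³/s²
a = 1.369 Gm = 1.369 × 10^9 m
GM = 5.385 × 10^14 m³/s²
a³ = 2.56573 × 10^27 m³
GM/a³ = (5.385 × 10^14) / (2.56573 × 10^27) = 2.09882 × 10^-13 s⁻²
n = √(GM/a³) = 4.58129 × 10^-7 rad/s ≈ 4.581 × 10^-7 rad/s

Final answer: n = 4.581 × 10^-7 rad/s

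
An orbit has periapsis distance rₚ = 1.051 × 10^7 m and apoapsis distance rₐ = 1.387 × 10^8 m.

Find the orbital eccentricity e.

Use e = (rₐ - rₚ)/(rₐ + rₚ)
rₚ = 1.051 × 10^7 m
rₐ = 1.387 × 10^8 m
rₐ − rₚ = 1.2819 × 10^8 m
rₐ + rₚ = 1.4921 × 10^8 m
e = (rₐ − rₚ)/(rₐ + rₚ) = 0.859125

Final answer: e = 0.8591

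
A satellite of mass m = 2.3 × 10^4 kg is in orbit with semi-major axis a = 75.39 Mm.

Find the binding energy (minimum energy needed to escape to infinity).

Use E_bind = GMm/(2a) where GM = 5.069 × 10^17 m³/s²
a = 75.39 Mm = 7.539 × 10^7 m
GM = 5.069 × 10^17 m³/s²
m = 2.3 × 10^4 kg
GMm = 5.069 × 10^17 × 23000 = 1.16587 × 10^22 m³·kg/s²
2a = 1.5078 × 10^8 m
E_bind = GMm/(2a) = 7.73226 × 10^13 J ≈ 77.32 TJ

Final answer: 77.32 TJ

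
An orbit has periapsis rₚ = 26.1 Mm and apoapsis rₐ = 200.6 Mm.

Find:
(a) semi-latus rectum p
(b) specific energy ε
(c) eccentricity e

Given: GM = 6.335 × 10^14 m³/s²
rₚ = 26.1 Mm = 2.61 × 10^7 m
rₐ = 200.6 Mm = 2.006 × 10^8 m
GM = 6.335 × 10^14 m³/s²
a = (rₚ + rₐ)/2 = 1.1335 × 10^8 m
e = (rₐ − rₚ)/(rₐ + rₚ) = (1.745 × 10^8) / (2.267 × 10^8) = 0.76974
(a) 1 − e² = 0.407501;  p = a(1 − e²) = 1.1335 × 10^8 × 0.407501 = 4.61902 × 10^7 m ≈ 46.19 Mm
(b) 2a = 2.267 × 10^8 m;  ε = −GM/(2a) = -2.79444 × 10^6 J/kg ≈ -2.794 MJ/kg
(c) e = 0.76974 ≈ 0.7697

Final answer:
(a) semi-latus rectum p = 46.19 Mm
(b) specific energy ε = -2.794 MJ/kg
(c) eccentricity e = 0.7697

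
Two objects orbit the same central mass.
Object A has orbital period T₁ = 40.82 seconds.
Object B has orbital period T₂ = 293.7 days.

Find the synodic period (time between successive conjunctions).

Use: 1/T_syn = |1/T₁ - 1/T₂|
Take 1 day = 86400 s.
T₁ = 40.82 seconds
T₂ = 293.7 days = 2.53757 × 10^7 s
1/T₁ = 0.0244978 s⁻¹
1/T₂ = 3.94078 × 10^-8 s⁻¹
|1/T₁ − 1/T₂| = 0.0244978 s⁻¹
T_syn = 1 / |1/T₁ − 1/T₂| = 40.8201 s ≈ 40.82 seconds

Final answer: T_syn = 40.82 seconds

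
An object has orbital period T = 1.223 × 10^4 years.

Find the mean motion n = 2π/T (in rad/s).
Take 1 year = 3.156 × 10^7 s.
T = 1.223 × 10^4 years = 3.85979 × 10^11 s
n = 2π / (3.85979 × 10^11 s) = 1.62786 × 10^-11 rad/s ≈ 1.628 × 10^-11 rad/s

Final answer: n = 1.628 × 10^-11 rad/s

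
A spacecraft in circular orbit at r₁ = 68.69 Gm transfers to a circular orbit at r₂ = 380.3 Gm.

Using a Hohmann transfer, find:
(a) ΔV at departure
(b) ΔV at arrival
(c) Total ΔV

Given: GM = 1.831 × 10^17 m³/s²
r₁ = 68.69 Gm = 6.869 × 10^10 m
r₂ = 380.3 Gm = 3.803 × 10^11 m
GM = 1.831 × 10^17 m³/s²
Transfer ellipse: a_t = (r₁ + r₂)/2 = 2.24495 × 10^11 m
Circular speed at r₁: v₁ = √(GM/r₁) = 1632.67 m/s
Transfer speed at r₁ (periapsis): v₁ₜ = √(GM(2/r₁ − 1/a_t)) = 2124.99 m/s
(a) ΔV₁ = v₁ₜ − v₁ = 492.325 m/s ≈ 492.3 m/s
Circular speed at r₂: v₂ = √(GM/r₂) = 693.875 m/s
Transfer speed at r₂ (apoapsis): v₂ₜ = √(GM(2/r₂ − 1/a_t)) = 383.817 m/s
(b) ΔV₂ = v₂ − v₂ₜ = 310.057 m/s ≈ 310.1 m/s
(c) ΔV_total = ΔV₁ + ΔV₂ = 802.383 m/s ≈ 802.4 m/s

Final answer:
(a) ΔV₁ = 492.3 m/s
(b) ΔV₂ = 310.1 m/s
(c) ΔV_total = 802.4 m/s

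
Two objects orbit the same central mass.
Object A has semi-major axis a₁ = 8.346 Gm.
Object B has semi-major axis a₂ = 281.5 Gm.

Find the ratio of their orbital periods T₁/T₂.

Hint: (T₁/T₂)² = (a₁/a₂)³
a₁ = 8.346 Gm = 8.346 × 10^9 m
a₂ = 281.5 Gm = 2.815 × 10^11 m
a₁/a₂ = 0.0296483
T₁/T₂ = (a₁/a₂)^(3/2) = (0.0296483)^1.5 = 0.00510505

Final answer: T₁/T₂ = 0.005105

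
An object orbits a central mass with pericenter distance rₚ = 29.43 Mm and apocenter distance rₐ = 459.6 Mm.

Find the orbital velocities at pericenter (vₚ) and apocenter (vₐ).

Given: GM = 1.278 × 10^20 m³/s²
rₚ = 29.43 Mm = 2.943 × 10^7 m
rₐ = 459.6 Mm = 4.596 × 10^8 m
GM = 1.278 × 10^20 m³/s²
a = (rₚ + rₐ)/2 = 2.44515 × 10^8 m
Vis-viva: v² = GM (2/r − 1/a)
vₚ² = 1.278 × 10^20 × (6.79579 × 10^-8 − 4.08973 × 10^-9) = 8.16235 × 10^12 m²/s²
vₚ = 2.85698 × 10^6 m/s ≈ 2857 km/s
vₐ² = 1.278 × 10^20 × (4.35161 × 10^-9 − 4.08973 × 10^-9) = 3.34684 × 10^10 m²/s²
vₐ = 182944 m/s ≈ 182.9 km/s

Final answer: vₚ = 2857 km/s, vₐ = 182.9 km/s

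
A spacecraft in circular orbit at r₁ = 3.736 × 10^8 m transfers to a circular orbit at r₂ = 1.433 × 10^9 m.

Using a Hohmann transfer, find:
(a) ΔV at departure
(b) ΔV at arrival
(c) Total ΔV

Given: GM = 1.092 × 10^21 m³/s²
r₁ = 3.736 × 10^8 m
r₂ = 1.433 × 10^9 m
GM = 1.092 × 10^21 m³/s²
Transfer ellipse: a_t = (r₁ + r₂)/2 = 9.033 × 10^8 m
Circular speed at r₁: v₁ = √(GM/r₁) = 1.70965 × 10^6 m/s
Transfer speed at r₁ (periapsis): v₁ₜ = √(GM(2/r₁ − 1/a_t)) = 2.15335 × 10^6 m/s
(a) ΔV₁ = v₁ₜ − v₁ = 443699 m/s ≈ 443.7 km/s
Circular speed at r₂: v₂ = √(GM/r₂) = 872948 m/s
Transfer speed at r₂ (apoapsis): v₂ₜ = √(GM(2/r₂ − 1/a_t)) = 561404 m/s
(b) ΔV₂ = v₂ − v₂ₜ = 311544 m/s ≈ 311.5 km/s
(c) ΔV_total = ΔV₁ + ΔV₂ = 755243 m/s ≈ 755.2 km/s

Final answer:
(a) ΔV₁ = 443.7 km/s
(b) ΔV₂ = 311.5 km/s
(c) ΔV_total = 755.2 km/s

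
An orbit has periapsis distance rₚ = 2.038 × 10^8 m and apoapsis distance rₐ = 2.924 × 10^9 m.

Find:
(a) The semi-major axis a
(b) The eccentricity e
rₚ = 2.038 × 10^8 m
rₐ = 2.924 × 10^9 m
(a) a = (rₚ + rₐ)/2 = 1.5639 × 10^9 m ≈ 1.564 × 10^9 m
(b) e = (rₐ − rₚ)/(rₐ + rₚ) = (2.7202 × 10^9) / (3.1278 × 10^9) = 0.869685

Final answer:
(a) a = 1.564 × 10^9 m
(b) e = 0.8697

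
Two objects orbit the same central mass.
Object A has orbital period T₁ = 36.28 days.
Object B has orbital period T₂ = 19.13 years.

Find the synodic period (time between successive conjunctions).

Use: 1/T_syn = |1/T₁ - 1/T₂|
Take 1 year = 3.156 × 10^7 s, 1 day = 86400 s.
T₁ = 36.28 days = 3.13459 × 10^6 s
T₂ = 19.13 years = 6.03743 × 10^8 s
1/T₁ = 3.19021 × 10^-7 s⁻¹
1/T₂ = 1.65633 × 10^-9 s⁻¹
|1/T₁ − 1/T₂| = 3.17364 × 10^-7 s⁻¹
T_syn = 1 / |1/T₁ − 1/T₂| = 3.15095 × 10^6 s ≈ 36.47 days

Final answer: T_syn = 36.47 days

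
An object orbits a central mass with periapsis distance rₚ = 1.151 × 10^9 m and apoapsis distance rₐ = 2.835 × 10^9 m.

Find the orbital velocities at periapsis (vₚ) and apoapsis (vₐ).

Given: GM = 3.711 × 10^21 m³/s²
rₚ = 1.151 × 10^9 m
rₐ = 2.835 × 10^9 m
GM = 3.711 × 10^21 m³/s²
a = (rₚ + rₐ)/2 = 1.993 × 10^9 m
Vis-viva: v² = GM (2/r − 1/a)
vₚ² = 3.711 × 10^21 × (1.73762 × 10^-9 − 5.01756 × 10^-10) = 4.58629 × 10^12 m²/s²
vₚ = 2.14156 × 10^6 m/s ≈ 2142 km/s
vₐ² = 3.711 × 10^21 × (7.05467 × 10^-10 − 5.01756 × 10^-10) = 7.55972 × 10^11 m²/s²
vₐ = 869467 m/s ≈ 869.5 km/s

Final answer: vₚ = 2142 km/s, vₐ = 869.5 km/s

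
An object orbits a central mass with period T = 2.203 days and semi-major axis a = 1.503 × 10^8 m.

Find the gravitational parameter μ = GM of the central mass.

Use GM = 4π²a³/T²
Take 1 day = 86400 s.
T = 2.203 days = 190339 s
a = 1.503 × 10^8 m
a³ = 3.39529 × 10^24 m³
T² = 3.6229 × 10^10 s²
GM = 4π² × (3.39529 × 10^24) / (3.6229 × 10^10) = 3.69982 × 10^15 m³/s²
GM ≈ 3.7 × 10^15 m³/s²

Final answer: GM = 3.7 × 10^15 m³/s²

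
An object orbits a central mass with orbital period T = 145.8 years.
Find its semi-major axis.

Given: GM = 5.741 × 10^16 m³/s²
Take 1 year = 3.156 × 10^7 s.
T = 145.8 years = 4.60145 × 10^9 s
GM = 5.741 × 10^16 m³/s²
Kepler's third law: a³ = GM T² / (4π²)
T² = 2.11733 × 10^19 s²
a³ = (5.741 × 10^16) × (2.11733 × 10^19) / (4π²) = 3.07905 × 10^34 m³
a = (a³)^(1/3) = 3.13429 × 10^11 m ≈ 3.134 × 10^11 m

Final answer: 3.134 × 10^11 m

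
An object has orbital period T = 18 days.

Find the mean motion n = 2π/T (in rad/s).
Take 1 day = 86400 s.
T = 18 days = 1.5552 × 10^6 s
n = 2π / (1.5552 × 10^6 s) = 4.04011 × 10^-6 rad/s ≈ 4.04 × 10^-6 rad/s

Final answer: n = 4.04 × 10^-6 rad/s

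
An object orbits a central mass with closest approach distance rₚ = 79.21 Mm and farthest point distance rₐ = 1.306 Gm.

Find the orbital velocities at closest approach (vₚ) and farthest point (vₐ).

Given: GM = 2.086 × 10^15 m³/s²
rₚ = 79.21 Mm = 7.921 × 10^7 m
rₐ = 1.306 Gm = 1.306 × 10^9 m
GM = 2.086 × 10^15 m³/s²
a = (rₚ + rₐ)/2 = 6.92605 × 10^8 m
Vis-viva: v² = GM (2/r − 1/a)
vₚ² = 2.086 × 10^15 × (2.52493 × 10^-8 − 1.44382 × 10^-9) = 4.96583 × 10^7 m²/s²
vₚ = 7046.86 m/s ≈ 7.047 km/s
vₐ² = 2.086 × 10^15 × (1.53139 × 10^-9 − 1.44382 × 10^-9) = 182669 m²/s²
vₐ = 427.398 m/s ≈ 427.4 m/s

Final answer: vₚ = 7.047 km/s, vₐ = 427.4 m/s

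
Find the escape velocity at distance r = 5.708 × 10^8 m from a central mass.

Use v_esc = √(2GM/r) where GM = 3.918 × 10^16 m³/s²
r = 5.708 × 10^8 m
GM = 3.918 × 10^16 m³/s²
2GM/r = 2 × (3.918 × 10^16) / (5.708 × 10^8) = 1.37281 × 10^8 m²/s²
v_esc = √(2GM/r) = 11716.7 m/s ≈ 11.72 km/s

Final answer: 11.72 km/s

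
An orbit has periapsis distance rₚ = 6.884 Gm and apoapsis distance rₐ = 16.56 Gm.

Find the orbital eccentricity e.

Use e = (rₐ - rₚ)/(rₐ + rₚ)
rₚ = 6.884 Gm = 6.884 × 10^9 m
rₐ = 16.56 Gm = 1.656 × 10^10 m
rₐ − rₚ = 9.676 × 10^9 m
rₐ + rₚ = 2.3444 × 10^10 m
e = (rₐ − rₚ)/(rₐ + rₚ) = 0.412728

Final answer: e = 0.4127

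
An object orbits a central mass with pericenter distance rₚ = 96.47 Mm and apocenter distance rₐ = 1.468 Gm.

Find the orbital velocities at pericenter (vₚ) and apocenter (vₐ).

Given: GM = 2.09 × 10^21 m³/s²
rₚ = 96.47 Mm = 9.647 × 10^7 m
rₐ = 1.468 Gm = 1.468 × 10^9 m
GM = 2.09 × 10^21 m³/s²
a = (rₚ + rₐ)/2 = 7.82235 × 10^8 m
Vis-viva: v² = GM (2/r − 1/a)
vₚ² = 2.09 × 10^21 × (2.07318 × 10^-8 − 1.27839 × 10^-9) = 4.06577 × 10^13 m²/s²
vₚ = 6.37634 × 10^6 m/s ≈ 6376 km/s
vₐ² = 2.09 × 10^21 × (1.3624 × 10^-9 − 1.27839 × 10^-9) = 1.7558 × 10^11 m²/s²
vₐ = 419023 m/s ≈ 419 km/s

Final answer: vₚ = 6376 km/s, vₐ = 419 km/s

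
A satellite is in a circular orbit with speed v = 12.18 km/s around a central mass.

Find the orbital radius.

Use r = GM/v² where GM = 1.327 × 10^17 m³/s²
v = 12.18 km/s = 12180 m/s
GM = 1.327 × 10^17 m³/s²
v² = 1.48352 × 10^8 m²/s²
r = GM/v² = (1.327 × 10^17) / (1.48352 × 10^8) = 8.94492 × 10^8 m ≈ 894.5 Mm

Final answer: 894.5 Mm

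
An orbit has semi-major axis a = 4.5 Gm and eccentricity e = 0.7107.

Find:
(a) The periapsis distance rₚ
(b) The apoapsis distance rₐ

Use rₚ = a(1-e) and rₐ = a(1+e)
a = 4.5 Gm = 4.5 × 10^9 m
e = 0.7107:  1 − e = 0.2893,  1 + e = 1.7107
(a) rₚ = a(1 − e) = 4.5 × 10^9 m × 0.2893 = 1.30185 × 10^9 m ≈ 1.302 Gm
(b) rₐ = a(1 + e) = 4.5 × 10^9 m × 1.7107 = 7.69815 × 10^9 m ≈ 7.698 Gm

Final answer:
(a) rₚ = 1.302 Gm
(b) rₐ = 7.698 Gm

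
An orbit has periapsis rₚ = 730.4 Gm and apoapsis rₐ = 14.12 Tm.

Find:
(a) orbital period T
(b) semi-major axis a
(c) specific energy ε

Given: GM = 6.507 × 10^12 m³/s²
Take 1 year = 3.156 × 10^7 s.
rₚ = 730.4 Gm = 7.304 × 10^11 m
rₐ = 14.12 Tm = 1.412 × 10^13 m
GM = 6.507 × 10^12 m³/s²
a = (rₚ + rₐ)/2 = 7.4252 × 10^12 m
e = (rₐ − rₚ)/(rₐ + rₚ) = (1.33896 × 10^13) / (1.48504 × 10^13) = 0.901632
(a) a³ = 4.09378 × 10^38 m³;  T = 2π √(a³/GM) = 2π × 7.9318 × 10^12 s = 4.9837 × 10^13 s ≈ 1.579 × 10^6 years
(b) a = 7.4252 × 10^12 m ≈ 7.425 Tm
(c) 2a = 1.48504 × 10^13 m;  ε = −GM/(2a) = -0.43817 J/kg ≈ -0.4382 J/kg

Final answer:
(a) orbital period T = 1.579 × 10^6 years
(b) semi-major axis a = 7.425 Tm
(c) specific energy ε = -0.4382 J/kg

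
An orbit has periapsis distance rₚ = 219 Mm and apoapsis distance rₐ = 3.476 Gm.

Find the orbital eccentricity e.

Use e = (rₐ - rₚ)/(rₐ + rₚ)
rₚ = 219 Mm = 2.19 × 10^8 m
rₐ = 3.476 Gm = 3.476 × 10^9 m
rₐ − rₚ = 3.257 × 10^9 m
rₐ + rₚ = 3.695 × 10^9 m
e = (rₐ − rₚ)/(rₐ + rₚ) = 0.881461

Final answer: e = 0.8815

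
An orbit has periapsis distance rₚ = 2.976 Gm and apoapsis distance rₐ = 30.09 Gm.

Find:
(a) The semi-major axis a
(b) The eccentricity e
rₚ = 2.976 Gm = 2.976 × 10^9 m
rₐ = 30.09 Gm = 3.009 × 10^10 m
(a) a = (rₚ + rₐ)/2 = 1.6533 × 10^10 m ≈ 16.53 Gm
(b) e = (rₐ − rₚ)/(rₐ + rₚ) = (2.7114 × 10^10) / (3.3066 × 10^10) = 0.819996

Final answer:
(a) a = 16.53 Gm
(b) e = 0.82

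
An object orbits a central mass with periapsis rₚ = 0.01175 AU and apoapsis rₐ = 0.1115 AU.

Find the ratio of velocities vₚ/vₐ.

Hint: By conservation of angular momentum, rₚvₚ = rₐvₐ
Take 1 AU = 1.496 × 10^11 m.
rₚ = 0.01175 AU = 1.7578 × 10^9 m
rₐ = 0.1115 AU = 1.66804 × 10^10 m
rₚvₚ = rₐvₐ  ⇒  vₚ/vₐ = rₐ/rₚ
vₚ/vₐ = (1.66804 × 10^10) / (1.7578 × 10^9) = 9.48936

Final answer: vₚ/vₐ = 9.489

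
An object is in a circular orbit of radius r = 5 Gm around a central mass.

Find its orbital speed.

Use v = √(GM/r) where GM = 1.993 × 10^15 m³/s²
r = 5 Gm = 5 × 10^9 m
GM = 1.993 × 10^15 m³/s²
GM/r = (1.993 × 10^15) / (5 × 10^9) = 398600 m²/s²
v = √(GM/r) = 631.348 m/s ≈ 631.3 m/s

Final answer: 631.3 m/s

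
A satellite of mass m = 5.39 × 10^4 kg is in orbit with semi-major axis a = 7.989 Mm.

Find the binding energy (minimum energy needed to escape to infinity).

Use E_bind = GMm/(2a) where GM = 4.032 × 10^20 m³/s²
a = 7.989 Mm = 7.989 × 10^6 m
GM = 4.032 × 10^20 m³/s²
m = 5.39 × 10^4 kg
GMm = 4.032 × 10^20 × 53900 = 2.17325 × 10^25 m³·kg/s²
2a = 1.5978 × 10^7 m
E_bind = GMm/(2a) = 1.36015 × 10^18 J ≈ 1.36 EJ

Final answer: 1.36 EJ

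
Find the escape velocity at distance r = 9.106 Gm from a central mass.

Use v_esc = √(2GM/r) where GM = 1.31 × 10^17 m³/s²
r = 9.106 Gm = 9.106 × 10^9 m
GM = 1.31 × 10^17 m³/s²
2GM/r = 2 × (1.31 × 10^17) / (9.106 × 10^9) = 2.87722 × 10^7 m²/s²
v_esc = √(2GM/r) = 5363.98 m/s ≈ 5.364 km/s

Final answer: 5.364 km/s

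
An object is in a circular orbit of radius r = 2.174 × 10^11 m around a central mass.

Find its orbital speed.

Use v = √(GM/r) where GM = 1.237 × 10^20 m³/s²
r = 2.174 × 10^11 m
GM = 1.237 × 10^20 m³/s²
GM/r = (1.237 × 10^20) / (2.174 × 10^11) = 5.68997 × 10^8 m²/s²
v = √(GM/r) = 23853.7 m/s ≈ 23.85 km/s

Final answer: 23.85 km/s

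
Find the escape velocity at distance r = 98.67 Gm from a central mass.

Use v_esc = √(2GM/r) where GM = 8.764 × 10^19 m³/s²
r = 98.67 Gm = 9.867 × 10^10 m
GM = 8.764 × 10^19 m³/s²
2GM/r = 2 × (8.764 × 10^19) / (9.867 × 10^10) = 1.77643 × 10^9 m²/s²
v_esc = √(2GM/r) = 42147.7 m/s ≈ 42.15 km/s

Final answer: 42.15 km/s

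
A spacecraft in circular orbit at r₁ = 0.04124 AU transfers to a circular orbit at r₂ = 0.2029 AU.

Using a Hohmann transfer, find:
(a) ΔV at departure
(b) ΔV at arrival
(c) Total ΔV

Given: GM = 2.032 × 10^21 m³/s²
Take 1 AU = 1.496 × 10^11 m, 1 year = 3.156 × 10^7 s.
r₁ = 0.04124 AU = 6.1695 × 10^9 m
r₂ = 0.2029 AU = 3.03538 × 10^10 m
GM = 2.032 × 10^21 m³/s²
Transfer ellipse: a_t = (r₁ + r₂)/2 = 1.82617 × 10^10 m
Circular speed at r₁: v₁ = √(GM/r₁) = 573901 m/s
Transfer speed at r₁ (periapsis): v₁ₜ = √(GM(2/r₁ − 1/a_t)) = 739900 m/s
(a) ΔV₁ = v₁ₜ − v₁ = 166000 m/s ≈ 35.02 AU/year
Circular speed at r₂: v₂ = √(GM/r₂) = 258735 m/s
Transfer speed at r₂ (apoapsis): v₂ₜ = √(GM(2/r₂ − 1/a_t)) = 150387 m/s
(b) ΔV₂ = v₂ − v₂ₜ = 108348 m/s ≈ 22.86 AU/year
(c) ΔV_total = ΔV₁ + ΔV₂ = 274348 m/s ≈ 57.88 AU/year

Final answer:
(a) ΔV₁ = 35.02 AU/year
(b) ΔV₂ = 22.86 AU/year
(c) ΔV_total = 57.88 AU/year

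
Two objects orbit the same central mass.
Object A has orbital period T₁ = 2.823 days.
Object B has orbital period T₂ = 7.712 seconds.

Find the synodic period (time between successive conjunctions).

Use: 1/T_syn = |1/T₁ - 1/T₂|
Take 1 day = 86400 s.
T₁ = 2.823 days = 243907 s
T₂ = 7.712 seconds
1/T₁ = 4.09992 × 10^-6 s⁻¹
1/T₂ = 0.129668 s⁻¹
|1/T₁ − 1/T₂| = 0.129664 s⁻¹
T_syn = 1 / |1/T₁ − 1/T₂| = 7.71224 s ≈ 7.712 seconds

Final answer: T_syn = 7.712 seconds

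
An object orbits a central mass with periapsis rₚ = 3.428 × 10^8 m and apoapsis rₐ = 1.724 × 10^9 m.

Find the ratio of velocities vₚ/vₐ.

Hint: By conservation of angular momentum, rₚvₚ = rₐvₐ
rₚ = 3.428 × 10^8 m
rₐ = 1.724 × 10^9 m
rₚvₚ = rₐvₐ  ⇒  vₚ/vₐ = rₐ/rₚ
vₚ/vₐ = (1.724 × 10^9) / (3.428 × 10^8) = 5.02917

Final answer: vₚ/vₐ = 5.029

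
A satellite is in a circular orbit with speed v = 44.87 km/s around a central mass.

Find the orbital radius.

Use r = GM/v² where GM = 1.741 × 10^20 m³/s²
v = 44.87 km/s = 44870 m/s
GM = 1.741 × 10^20 m³/s²
v² = 2.01332 × 10^9 m²/s²
r = GM/v² = (1.741 × 10^20) / (2.01332 × 10^9) = 8.64742 × 10^10 m ≈ 86.47 Gm

Final answer: 86.47 Gm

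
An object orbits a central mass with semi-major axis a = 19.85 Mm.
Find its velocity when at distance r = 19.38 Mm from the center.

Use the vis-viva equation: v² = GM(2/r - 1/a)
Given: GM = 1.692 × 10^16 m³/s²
a = 19.85 Mm = 1.985 × 10^7 m
r = 19.38 Mm = 1.938 × 10^7 m
GM = 1.692 × 10^16 m³/s²
2/r − 1/a = 1.03199 × 10^-7 − 5.03778 × 10^-8 = 5.28213 × 10^-8 m⁻¹
v² = GM (2/r − 1/a) = 8.93737 × 10^8 m²/s²
v = 29895.4 m/s ≈ 29.9 km/s

Final answer: 29.9 km/s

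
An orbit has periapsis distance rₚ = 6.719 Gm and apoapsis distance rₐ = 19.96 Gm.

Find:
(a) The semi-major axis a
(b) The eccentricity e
rₚ = 6.719 Gm = 6.719 × 10^9 m
rₐ = 19.96 Gm = 1.996 × 10^10 m
(a) a = (rₚ + rₐ)/2 = 1.33395 × 10^10 m ≈ 13.34 Gm
(b) e = (rₐ − rₚ)/(rₐ + rₚ) = (1.3241 × 10^10) / (2.6679 × 10^10) = 0.496308

Final answer:
(a) a = 13.34 Gm
(b) e = 0.4963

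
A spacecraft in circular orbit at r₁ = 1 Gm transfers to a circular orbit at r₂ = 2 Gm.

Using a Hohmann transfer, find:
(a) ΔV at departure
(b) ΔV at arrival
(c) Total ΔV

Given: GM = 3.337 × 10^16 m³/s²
r₁ = 1 Gm = 1 × 10^9 m
r₂ = 2 Gm = 2 × 10^9 m
GM = 3.337 × 10^16 m³/s²
Transfer ellipse: a_t = (r₁ + r₂)/2 = 1.5 × 10^9 m
Circular speed at r₁: v₁ = √(GM/r₁) = 5776.68 m/s
Transfer speed at r₁ (periapsis): v₁ₜ = √(GM(2/r₁ − 1/a_t)) = 6670.33 m/s
(a) ΔV₁ = v₁ₜ − v₁ = 893.655 m/s ≈ 893.7 m/s
Circular speed at r₂: v₂ = √(GM/r₂) = 4084.73 m/s
Transfer speed at r₂ (apoapsis): v₂ₜ = √(GM(2/r₂ − 1/a_t)) = 3335.17 m/s
(b) ΔV₂ = v₂ − v₂ₜ = 749.561 m/s ≈ 749.6 m/s
(c) ΔV_total = ΔV₁ + ΔV₂ = 1643.22 m/s ≈ 1.643 km/s

Final answer:
(a) ΔV₁ = 893.7 m/s
(b) ΔV₂ = 749.6 m/s
(c) ΔV_total = 1.643 km/s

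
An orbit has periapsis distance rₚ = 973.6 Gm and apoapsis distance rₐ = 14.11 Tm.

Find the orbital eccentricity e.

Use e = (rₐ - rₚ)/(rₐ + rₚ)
rₚ = 973.6 Gm = 9.736 × 10^11 m
rₐ = 14.11 Tm = 1.411 × 10^13 m
rₐ − rₚ = 1.31364 × 10^13 m
rₐ + rₚ = 1.50836 × 10^13 m
e = (rₐ − rₚ)/(rₐ + rₚ) = 0.870906

Final answer: e = 0.8709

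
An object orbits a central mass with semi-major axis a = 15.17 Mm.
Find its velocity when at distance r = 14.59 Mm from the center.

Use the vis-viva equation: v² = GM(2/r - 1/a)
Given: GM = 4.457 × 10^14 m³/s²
a = 15.17 Mm = 1.517 × 10^7 m
r = 14.59 Mm = 1.459 × 10^7 m
GM = 4.457 × 10^14 m³/s²
2/r − 1/a = 1.3708 × 10^-7 − 6.59196 × 10^-8 = 7.11606 × 10^-8 m⁻¹
v² = GM (2/r − 1/a) = 3.17163 × 10^7 m²/s²
v = 5631.72 m/s ≈ 5.632 km/s

Final answer: 5.632 km/s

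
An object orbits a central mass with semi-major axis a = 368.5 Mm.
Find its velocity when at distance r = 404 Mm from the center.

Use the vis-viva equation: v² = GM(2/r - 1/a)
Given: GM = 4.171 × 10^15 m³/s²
a = 368.5 Mm = 3.685 × 10^8 m
r = 404 Mm = 4.04 × 10^8 m
GM = 4.171 × 10^15 m³/s²
2/r − 1/a = 4.9505 × 10^-9 − 2.7137 × 10^-9 = 2.23679 × 10^-9 m⁻¹
v² = GM (2/r − 1/a) = 9.32965 × 10^6 m²/s²
v = 3054.45 m/s ≈ 3.054 km/s

Final answer: 3.054 km/s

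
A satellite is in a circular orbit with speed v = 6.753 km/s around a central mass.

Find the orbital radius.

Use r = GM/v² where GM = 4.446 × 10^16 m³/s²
v = 6.753 km/s = 6753 m/s
GM = 4.446 × 10^16 m³/s²
v² = 4.5603 × 10^7 m²/s²
r = GM/v² = (4.446 × 10^16) / (4.5603 × 10^7) = 9.74936 × 10^8 m ≈ 974.9 Mm

Final answer: 974.9 Mm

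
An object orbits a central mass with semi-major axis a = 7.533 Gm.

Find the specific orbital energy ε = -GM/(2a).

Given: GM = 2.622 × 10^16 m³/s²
a = 7.533 Gm = 7.533 × 10^9 m
GM = 2.622 × 10^16 m³/s²
2a = 1.5066 × 10^10 m
ε = −GM/(2a) = -1.74034 × 10^6 J/kg ≈ -1.74 MJ/kg

Final answer: -1.74 MJ/kg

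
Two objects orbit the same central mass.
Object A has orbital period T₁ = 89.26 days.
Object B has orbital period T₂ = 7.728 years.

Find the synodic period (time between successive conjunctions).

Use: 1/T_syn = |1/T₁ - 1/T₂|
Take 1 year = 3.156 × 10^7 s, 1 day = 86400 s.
T₁ = 89.26 days = 7.71206 × 10^6 s
T₂ = 7.728 years = 2.43896 × 10^8 s
1/T₁ = 1.29667 × 10^-7 s⁻¹
1/T₂ = 4.10011 × 10^-9 s⁻¹
|1/T₁ − 1/T₂| = 1.25567 × 10^-7 s⁻¹
T_syn = 1 / |1/T₁ − 1/T₂| = 7.96388 × 10^6 s ≈ 92.17 days

Final answer: T_syn = 92.17 days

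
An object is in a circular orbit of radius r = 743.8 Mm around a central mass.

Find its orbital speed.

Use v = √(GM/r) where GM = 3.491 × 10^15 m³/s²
r = 743.8 Mm = 7.438 × 10^8 m
GM = 3.491 × 10^15 m³/s²
GM/r = (3.491 × 10^15) / (7.438 × 10^8) = 4.69347 × 10^6 m²/s²
v = √(GM/r) = 2166.44 m/s ≈ 2.166 km/s

Final answer: 2.166 km/s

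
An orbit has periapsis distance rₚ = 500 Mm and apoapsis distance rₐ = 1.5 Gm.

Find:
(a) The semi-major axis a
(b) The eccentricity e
rₚ = 500 Mm = 5 × 10^8 m
rₐ = 1.5 Gm = 1.5 × 10^9 m
(a) a = (rₚ + rₐ)/2 = 1 × 10^9 m ≈ 1 Gm
(b) e = (rₐ − rₚ)/(rₐ + rₚ) = (1 × 10^9) / (2 × 10^9) = 0.5

Final answer:
(a) a = 1 Gm
(b) e = 0.5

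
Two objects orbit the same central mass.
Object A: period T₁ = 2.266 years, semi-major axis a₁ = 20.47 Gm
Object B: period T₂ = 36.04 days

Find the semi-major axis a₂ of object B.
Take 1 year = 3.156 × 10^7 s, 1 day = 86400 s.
T₁ = 2.266 years = 7.1515 × 10^7 s
T₂ = 36.04 days = 3.11386 × 10^6 s
a₁ = 20.47 Gm = 2.047 × 10^10 m
Kepler's third law: (T₂/T₁)² = (a₂/a₁)³  ⇒  a₂ = a₁ (T₂/T₁)^(2/3)
T₂/T₁ = 0.0435413
(T₂/T₁)^(2/3) = 0.123766
a₂ = 2.047 × 10^10 m × 0.123766 = 2.53349 × 10^9 m ≈ 2.533 Gm

Final answer: a₂ = 2.533 Gm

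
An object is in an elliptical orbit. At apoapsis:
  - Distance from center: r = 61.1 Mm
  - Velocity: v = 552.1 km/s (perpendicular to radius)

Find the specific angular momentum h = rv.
r = 61.1 Mm = 6.11 × 10^7 m
v = 552.1 km/s = 552100 m/s
h = rv = 6.11 × 10^7 × 552100 = 3.37333 × 10^13 m²/s ≈ 3.373 × 10^13 m²/s

Final answer: h = 3.373 × 10^13 m²/s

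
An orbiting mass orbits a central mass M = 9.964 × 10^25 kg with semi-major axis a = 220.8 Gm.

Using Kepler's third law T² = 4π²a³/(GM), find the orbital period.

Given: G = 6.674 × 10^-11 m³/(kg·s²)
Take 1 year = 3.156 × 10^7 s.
M = 9.964 × 10^25 kg
GM = G × M = 6.674 × 10^-11 × 9.964 × 10^25 = 6.64997 × 10^15 m³/s²
a = 220.8 Gm = 2.208 × 10^11 m
a³ = 1.07646 × 10^34 m³
T = 2π √(a³/GM) = 2π √((1.07646 × 10^34) / (6.64997 × 10^15)) = 2π × 1.2723 × 10^9 s
T = 7.99408 × 10^9 s ≈ 253.3 years

Final answer: 253.3 years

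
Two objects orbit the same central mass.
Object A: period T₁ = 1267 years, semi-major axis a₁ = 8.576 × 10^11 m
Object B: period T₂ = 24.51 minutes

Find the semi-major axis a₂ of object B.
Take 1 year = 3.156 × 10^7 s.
T₁ = 1267 years = 3.99865 × 10^10 s
T₂ = 24.51 minutes = 1470.6 s
a₁ = 8.576 × 10^11 m
Kepler's third law: (T₂/T₁)² = (a₂/a₁)³  ⇒  a₂ = a₁ (T₂/T₁)^(2/3)
T₂/T₁ = 3.67774 × 10^-8
(T₂/T₁)^(2/3) = 1.10591 × 10^-5
a₂ = 8.576 × 10^11 m × 1.10591 × 10^-5 = 9.4843 × 10^6 m ≈ 9.484 × 10^6 m

Final answer: a₂ = 9.484 × 10^6 m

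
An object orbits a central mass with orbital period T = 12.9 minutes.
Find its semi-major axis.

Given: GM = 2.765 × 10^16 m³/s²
T = 12.9 minutes = 774 s
GM = 2.765 × 10^16 m³/s²
Kepler's third law: a³ = GM T² / (4π²)
T² = 599076 s²
a³ = (2.765 × 10^16) × 599076 / (4π²) = 4.19582 × 10^20 m³
a = (a³)^(1/3) = 7.48639 × 10^6 m ≈ 7.486 Mm

Final answer: 7.486 Mm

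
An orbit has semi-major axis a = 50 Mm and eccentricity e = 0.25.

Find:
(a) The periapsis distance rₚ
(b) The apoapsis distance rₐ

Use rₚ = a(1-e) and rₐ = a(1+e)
a = 50 Mm = 5 × 10^7 m
e = 0.25:  1 − e = 0.75,  1 + e = 1.25
(a) rₚ = a(1 − e) = 5 × 10^7 m × 0.75 = 3.75 × 10^7 m ≈ 37.5 Mm
(b) rₐ = a(1 + e) = 5 × 10^7 m × 1.25 = 6.25 × 10^7 m ≈ 62.5 Mm

Final answer:
(a) rₚ = 37.5 Mm
(b) rₐ = 62.5 Mm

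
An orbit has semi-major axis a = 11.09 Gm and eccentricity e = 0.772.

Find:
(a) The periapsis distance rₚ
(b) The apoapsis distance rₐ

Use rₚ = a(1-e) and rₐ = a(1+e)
a = 11.09 Gm = 1.109 × 10^10 m
e = 0.772:  1 − e = 0.228,  1 + e = 1.772
(a) rₚ = a(1 − e) = 1.109 × 10^10 m × 0.228 = 2.52852 × 10^9 m ≈ 2.529 Gm
(b) rₐ = a(1 + e) = 1.109 × 10^10 m × 1.772 = 1.96515 × 10^10 m ≈ 19.65 Gm

Final answer:
(a) rₚ = 2.529 Gm
(b) rₐ = 19.65 Gm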